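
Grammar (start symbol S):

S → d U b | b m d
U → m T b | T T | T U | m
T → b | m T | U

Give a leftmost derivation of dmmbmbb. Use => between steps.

S=>dUb=>dTTb=>dUTb=>dTUTb=>dmTUTb=>dmmTUTb=>dmmbUTb=>dmmbmTb=>dmmbmbb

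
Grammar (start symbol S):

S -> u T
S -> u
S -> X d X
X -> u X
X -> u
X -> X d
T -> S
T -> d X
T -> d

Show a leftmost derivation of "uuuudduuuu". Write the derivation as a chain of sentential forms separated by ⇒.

S ⇒ uT   [S -> u T]
uT ⇒ uS   [T -> S]
uS ⇒ uuT   [S -> u T]
uuT ⇒ uuS   [T -> S]
uuS ⇒ uuXdX   [S -> X d X]
uuXdX ⇒ uuuXdX   [X -> u X]
uuuXdX ⇒ uuuXddX   [X -> X d]
uuuXddX ⇒ uuuuddX   [X -> u]
uuuuddX ⇒ uuuudduX   [X -> u X]
uuuudduX ⇒ uuuudduuX   [X -> u X]
uuuudduuX ⇒ uuuudduuuX   [X -> u X]
uuuudduuuX ⇒ uuuudduuuu   [X -> u]

S⇒uT⇒uS⇒uuT⇒uuS⇒uuXdX⇒uuuXdX⇒uuuXddX⇒uuuuddX⇒uuuudduX⇒uuuudduuX⇒uuuudduuuX⇒uuuudduuuu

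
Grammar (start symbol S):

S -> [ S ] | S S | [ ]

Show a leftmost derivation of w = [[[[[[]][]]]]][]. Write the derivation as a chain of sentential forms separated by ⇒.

S ⇒ SS ⇒ [S]S ⇒ [[S]]S ⇒ [[[S]]]S ⇒ [[[[S]]]]S ⇒ [[[[SS]]]]S ⇒ [[[[[S]S]]]]S ⇒ [[[[[[]]S]]]]S ⇒ [[[[[[]][]]]]]S ⇒ [[[[[[]][]]]]][]

S ⇒ SS   [S -> S S]
SS ⇒ [S]S   [S -> [ S ]]
[S]S ⇒ [[S]]S   [S -> [ S ]]
[[S]]S ⇒ [[[S]]]S   [S -> [ S ]]
[[[S]]]S ⇒ [[[[S]]]]S   [S -> [ S ]]
[[[[S]]]]S ⇒ [[[[SS]]]]S   [S -> S S]
[[[[SS]]]]S ⇒ [[[[[S]S]]]]S   [S -> [ S ]]
[[[[[S]S]]]]S ⇒ [[[[[[]]S]]]]S   [S -> [ ]]
[[[[[[]]S]]]]S ⇒ [[[[[[]][]]]]]S   [S -> [ ]]
[[[[[[]][]]]]]S ⇒ [[[[[[]][]]]]][]   [S -> [ ]]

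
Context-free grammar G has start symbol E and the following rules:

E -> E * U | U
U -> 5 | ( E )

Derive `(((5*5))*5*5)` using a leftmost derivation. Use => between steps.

E => U => (E) => (E*U) => (E*U*U) => (U*U*U) => ((E)*U*U) => ((U)*U*U) => (((E))*U*U) => (((E*U))*U*U) => (((U*U))*U*U) => (((5*U))*U*U) => (((5*5))*U*U) => (((5*5))*5*U) => (((5*5))*5*5)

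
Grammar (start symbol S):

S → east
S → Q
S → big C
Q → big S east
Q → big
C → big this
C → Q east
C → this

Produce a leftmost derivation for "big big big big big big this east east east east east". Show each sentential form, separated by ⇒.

S ⇒ Q ⇒ big S east ⇒ big Q east ⇒ big big S east east ⇒ big big big C east east ⇒ big big big Q east east east ⇒ big big big big S east east east east ⇒ big big big big Q east east east east ⇒ big big big big big S east east east east east ⇒ big big big big big big C east east east east east ⇒ big big big big big big this east east east east east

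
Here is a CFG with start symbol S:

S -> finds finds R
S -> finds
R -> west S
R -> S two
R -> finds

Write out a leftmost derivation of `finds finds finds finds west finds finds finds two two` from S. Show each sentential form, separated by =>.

S => finds finds R => finds finds S two => finds finds finds finds R two => finds finds finds finds west S two => finds finds finds finds west finds finds R two => finds finds finds finds west finds finds S two two => finds finds finds finds west finds finds finds two two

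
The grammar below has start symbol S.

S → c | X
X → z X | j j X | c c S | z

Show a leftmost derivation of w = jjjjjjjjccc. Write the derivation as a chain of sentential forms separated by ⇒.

S ⇒ X   [S → X]
X ⇒ jjX   [X → j j X]
jjX ⇒ jjjjX   [X → j j X]
jjjjX ⇒ jjjjjjX   [X → j j X]
jjjjjjX ⇒ jjjjjjjjX   [X → j j X]
jjjjjjjjX ⇒ jjjjjjjjccS   [X → c c S]
jjjjjjjjccS ⇒ jjjjjjjjccc   [S → c]

S ⇒ X ⇒ jjX ⇒ jjjjX ⇒ jjjjjjX ⇒ jjjjjjjjX ⇒ jjjjjjjjccS ⇒ jjjjjjjjccc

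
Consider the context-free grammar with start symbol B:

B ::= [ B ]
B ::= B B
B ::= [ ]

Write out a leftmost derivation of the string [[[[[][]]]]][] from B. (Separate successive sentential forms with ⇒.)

B ⇒ BB   [B ::= B B]
BB ⇒ [B]B   [B ::= [ B ]]
[B]B ⇒ [[B]]B   [B ::= [ B ]]
[[B]]B ⇒ [[[B]]]B   [B ::= [ B ]]
[[[B]]]B ⇒ [[[[B]]]]B   [B ::= [ B ]]
[[[[B]]]]B ⇒ [[[[BB]]]]B   [B ::= B B]
[[[[BB]]]]B ⇒ [[[[[]B]]]]B   [B ::= [ ]]
[[[[[]B]]]]B ⇒ [[[[[][]]]]]B   [B ::= [ ]]
[[[[[][]]]]]B ⇒ [[[[[][]]]]][]   [B ::= [ ]]

B ⇒ BB ⇒ [B]B ⇒ [[B]]B ⇒ [[[B]]]B ⇒ [[[[B]]]]B ⇒ [[[[BB]]]]B ⇒ [[[[[]B]]]]B ⇒ [[[[[][]]]]]B ⇒ [[[[[][]]]]][]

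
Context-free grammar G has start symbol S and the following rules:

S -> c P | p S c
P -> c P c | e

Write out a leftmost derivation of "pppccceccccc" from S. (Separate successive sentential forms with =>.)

S => pSc   [S -> p S c]
pSc => ppScc   [S -> p S c]
ppScc => pppSccc   [S -> p S c]
pppSccc => pppcPccc   [S -> c P]
pppcPccc => pppccPcccc   [P -> c P c]
pppccPcccc => pppcccPccccc   [P -> c P c]
pppcccPccccc => pppccceccccc   [P -> e]

S=>pSc=>ppScc=>pppSccc=>pppcPccc=>pppccPcccc=>pppcccPccccc=>pppccceccccc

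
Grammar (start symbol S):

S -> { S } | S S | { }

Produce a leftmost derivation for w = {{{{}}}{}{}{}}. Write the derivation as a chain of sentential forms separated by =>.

S => {S} => {SS} => {SSS} => {SSSS} => {{S}SSS} => {{{S}}SSS} => {{{{}}}SSS} => {{{{}}}{}SS} => {{{{}}}{}{}S} => {{{{}}}{}{}{}}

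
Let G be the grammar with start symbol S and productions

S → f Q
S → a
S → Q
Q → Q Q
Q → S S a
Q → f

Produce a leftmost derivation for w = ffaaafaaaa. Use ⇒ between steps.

S ⇒ Q ⇒ SSa ⇒ fQSa ⇒ fSSaSa ⇒ ffQSaSa ⇒ ffQQSaSa ⇒ ffSSaQSaSa ⇒ ffaSaQSaSa ⇒ ffaaaQSaSa ⇒ ffaaafSaSa ⇒ ffaaafaaSa ⇒ ffaaafaaaa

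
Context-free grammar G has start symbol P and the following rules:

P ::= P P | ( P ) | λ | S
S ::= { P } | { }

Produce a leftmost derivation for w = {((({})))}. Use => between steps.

P => S => {P} => {(P)} => {((P))} => {((PP))} => {(((P)P))} => {(((S)P))} => {((({})P))} => {((({})))}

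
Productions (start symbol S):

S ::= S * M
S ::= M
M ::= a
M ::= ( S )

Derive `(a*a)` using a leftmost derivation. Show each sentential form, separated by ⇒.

S⇒M⇒(S)⇒(S*M)⇒(M*M)⇒(a*M)⇒(a*a)

S ⇒ M   [S ::= M]
M ⇒ (S)   [M ::= ( S )]
(S) ⇒ (S*M)   [S ::= S * M]
(S*M) ⇒ (M*M)   [S ::= M]
(M*M) ⇒ (a*M)   [M ::= a]
(a*M) ⇒ (a*a)   [M ::= a]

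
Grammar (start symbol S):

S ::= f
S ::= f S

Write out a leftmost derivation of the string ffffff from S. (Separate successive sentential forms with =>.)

S => fS => ffS => fffS => ffffS => fffffS => ffffff

S => fS   [S ::= f S]
fS => ffS   [S ::= f S]
ffS => fffS   [S ::= f S]
fffS => ffffS   [S ::= f S]
ffffS => fffffS   [S ::= f S]
fffffS => ffffff   [S ::= f]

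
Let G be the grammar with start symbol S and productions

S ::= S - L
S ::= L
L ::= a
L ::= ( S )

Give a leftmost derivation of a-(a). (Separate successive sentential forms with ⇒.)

S⇒S-L⇒L-L⇒a-L⇒a-(S)⇒a-(L)⇒a-(a)

S ⇒ S-L   [S ::= S - L]
S-L ⇒ L-L   [S ::= L]
L-L ⇒ a-L   [L ::= a]
a-L ⇒ a-(S)   [L ::= ( S )]
a-(S) ⇒ a-(L)   [S ::= L]
a-(L) ⇒ a-(a)   [L ::= a]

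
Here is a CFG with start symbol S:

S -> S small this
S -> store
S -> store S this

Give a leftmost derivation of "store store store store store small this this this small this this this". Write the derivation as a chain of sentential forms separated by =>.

S => store S this => store store S this this => store store S small this this this => store store store S this small this this this => store store store store S this this small this this this => store store store store S small this this this small this this this => store store store store store small this this this small this this this

S => store S this   [S -> store S this]
store S this => store store S this this   [S -> store S this]
store store S this this => store store S small this this this   [S -> S small this]
store store S small this this this => store store store S this small this this this   [S -> store S this]
store store store S this small this this this => store store store store S this this small this this this   [S -> store S this]
store store store store S this this small this this this => store store store store S small this this this small this this this   [S -> S small this]
store store store store S small this this this small this this this => store store store store store small this this this small this this this   [S -> store]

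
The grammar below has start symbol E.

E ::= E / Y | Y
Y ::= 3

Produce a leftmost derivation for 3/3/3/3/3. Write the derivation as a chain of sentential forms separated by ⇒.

E ⇒ E/Y ⇒ E/Y/Y ⇒ E/Y/Y/Y ⇒ E/Y/Y/Y/Y ⇒ Y/Y/Y/Y/Y ⇒ 3/Y/Y/Y/Y ⇒ 3/3/Y/Y/Y ⇒ 3/3/3/Y/Y ⇒ 3/3/3/3/Y ⇒ 3/3/3/3/3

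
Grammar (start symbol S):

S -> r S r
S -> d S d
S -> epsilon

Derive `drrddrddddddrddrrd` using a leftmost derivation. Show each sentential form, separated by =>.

S => dSd => drSrd => drrSrrd => drrdSdrrd => drrddSddrrd => drrddrSrddrrd => drrddrdSdrddrrd => drrddrddSddrddrrd => drrddrdddSdddrddrrd => drrddrddddddrddrrd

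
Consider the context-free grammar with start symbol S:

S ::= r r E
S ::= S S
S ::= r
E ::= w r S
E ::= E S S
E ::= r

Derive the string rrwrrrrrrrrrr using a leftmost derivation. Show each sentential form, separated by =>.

S => rrE   [S ::= r r E]
rrE => rrESS   [E ::= E S S]
rrESS => rrESSSS   [E ::= E S S]
rrESSSS => rrwrSSSSS   [E ::= w r S]
rrwrSSSSS => rrwrSSSSSS   [S ::= S S]
rrwrSSSSSS => rrwrrSSSSS   [S ::= r]
rrwrrSSSSS => rrwrrSSSSSS   [S ::= S S]
rrwrrSSSSSS => rrwrrrrESSSSS   [S ::= r r E]
rrwrrrrESSSSS => rrwrrrrrSSSSS   [E ::= r]
rrwrrrrrSSSSS => rrwrrrrrrSSSS   [S ::= r]
rrwrrrrrrSSSS => rrwrrrrrrrSSS   [S ::= r]
rrwrrrrrrrSSS => rrwrrrrrrrrSS   [S ::= r]
rrwrrrrrrrrSS => rrwrrrrrrrrrS   [S ::= r]
rrwrrrrrrrrrS => rrwrrrrrrrrrr   [S ::= r]

S => rrE => rrESS => rrESSSS => rrwrSSSSS => rrwrSSSSSS => rrwrrSSSSS => rrwrrSSSSSS => rrwrrrrESSSSS => rrwrrrrrSSSSS => rrwrrrrrrSSSS => rrwrrrrrrrSSS => rrwrrrrrrrrSS => rrwrrrrrrrrrS => rrwrrrrrrrrrr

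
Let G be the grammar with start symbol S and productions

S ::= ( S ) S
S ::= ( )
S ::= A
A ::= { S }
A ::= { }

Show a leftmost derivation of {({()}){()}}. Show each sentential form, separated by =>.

S => A => {S} => {(S)S} => {(A)S} => {({S})S} => {({()})S} => {({()})A} => {({()}){S}} => {({()}){()}}

S => A   [S ::= A]
A => {S}   [A ::= { S }]
{S} => {(S)S}   [S ::= ( S ) S]
{(S)S} => {(A)S}   [S ::= A]
{(A)S} => {({S})S}   [A ::= { S }]
{({S})S} => {({()})S}   [S ::= ( )]
{({()})S} => {({()})A}   [S ::= A]
{({()})A} => {({()}){S}}   [A ::= { S }]
{({()}){S}} => {({()}){()}}   [S ::= ( )]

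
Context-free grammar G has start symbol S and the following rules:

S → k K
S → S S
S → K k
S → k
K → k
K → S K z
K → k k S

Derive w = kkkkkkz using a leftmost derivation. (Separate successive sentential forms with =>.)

S => kK => kSKz => kSSKz => kSSSKz => kkKSSKz => kkkSSKz => kkkkSKz => kkkkkKz => kkkkkkz

S => kK   [S → k K]
kK => kSKz   [K → S K z]
kSKz => kSSKz   [S → S S]
kSSKz => kSSSKz   [S → S S]
kSSSKz => kkKSSKz   [S → k K]
kkKSSKz => kkkSSKz   [K → k]
kkkSSKz => kkkkSKz   [S → k]
kkkkSKz => kkkkkKz   [S → k]
kkkkkKz => kkkkkkz   [K → k]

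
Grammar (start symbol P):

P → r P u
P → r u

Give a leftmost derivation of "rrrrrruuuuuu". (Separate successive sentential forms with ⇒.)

P ⇒ rPu   [P → r P u]
rPu ⇒ rrPuu   [P → r P u]
rrPuu ⇒ rrrPuuu   [P → r P u]
rrrPuuu ⇒ rrrrPuuuu   [P → r P u]
rrrrPuuuu ⇒ rrrrrPuuuuu   [P → r P u]
rrrrrPuuuuu ⇒ rrrrrruuuuuu   [P → r u]

P ⇒ rPu ⇒ rrPuu ⇒ rrrPuuu ⇒ rrrrPuuuu ⇒ rrrrrPuuuuu ⇒ rrrrrruuuuuu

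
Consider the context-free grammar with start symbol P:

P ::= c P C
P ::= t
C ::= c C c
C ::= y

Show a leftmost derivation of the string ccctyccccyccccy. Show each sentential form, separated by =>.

P => cPC   [P ::= c P C]
cPC => ccPCC   [P ::= c P C]
ccPCC => cccPCCC   [P ::= c P C]
cccPCCC => ccctCCC   [P ::= t]
ccctCCC => ccctyCC   [C ::= y]
ccctyCC => ccctycCcC   [C ::= c C c]
ccctycCcC => ccctyccCccC   [C ::= c C c]
ccctyccCccC => ccctycccCcccC   [C ::= c C c]
ccctycccCcccC => ccctyccccCccccC   [C ::= c C c]
ccctyccccCccccC => ccctyccccyccccC   [C ::= y]
ccctyccccyccccC => ccctyccccyccccy   [C ::= y]

P=>cPC=>ccPCC=>cccPCCC=>ccctCCC=>ccctyCC=>ccctycCcC=>ccctyccCccC=>ccctycccCcccC=>ccctyccccCccccC=>ccctyccccyccccC=>ccctyccccyccccy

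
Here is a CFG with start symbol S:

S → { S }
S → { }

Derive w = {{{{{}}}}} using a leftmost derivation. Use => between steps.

S=>{S}=>{{S}}=>{{{S}}}=>{{{{S}}}}=>{{{{{}}}}}

S => {S}   [S → { S }]
{S} => {{S}}   [S → { S }]
{{S}} => {{{S}}}   [S → { S }]
{{{S}}} => {{{{S}}}}   [S → { S }]
{{{{S}}}} => {{{{{}}}}}   [S → { }]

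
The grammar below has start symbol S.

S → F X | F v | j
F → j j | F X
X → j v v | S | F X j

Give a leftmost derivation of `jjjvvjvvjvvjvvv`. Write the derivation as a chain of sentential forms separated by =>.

S => Fv => FXv => FXXv => FXXXv => FXXXXv => jjXXXXv => jjjvvXXXv => jjjvvjvvXXv => jjjvvjvvjvvXv => jjjvvjvvjvvjvvv

S => Fv   [S → F v]
Fv => FXv   [F → F X]
FXv => FXXv   [F → F X]
FXXv => FXXXv   [F → F X]
FXXXv => FXXXXv   [F → F X]
FXXXXv => jjXXXXv   [F → j j]
jjXXXXv => jjjvvXXXv   [X → j v v]
jjjvvXXXv => jjjvvjvvXXv   [X → j v v]
jjjvvjvvXXv => jjjvvjvvjvvXv   [X → j v v]
jjjvvjvvjvvXv => jjjvvjvvjvvjvvv   [X → j v v]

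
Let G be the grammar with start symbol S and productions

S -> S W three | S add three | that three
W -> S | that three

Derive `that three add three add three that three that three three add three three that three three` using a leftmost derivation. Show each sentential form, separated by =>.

S => S W three => S W three W three => S add three W three W three => S add three add three W three W three => that three add three add three W three W three => that three add three add three S three W three => that three add three add three S add three three W three => that three add three add three S W three add three three W three => that three add three add three that three W three add three three W three => that three add three add three that three that three three add three three W three => that three add three add three that three that three three add three three S three => that three add three add three that three that three three add three three that three three

S => S W three   [S -> S W three]
S W three => S W three W three   [S -> S W three]
S W three W three => S add three W three W three   [S -> S add three]
S add three W three W three => S add three add three W three W three   [S -> S add three]
S add three add three W three W three => that three add three add three W three W three   [S -> that three]
that three add three add three W three W three => that three add three add three S three W three   [W -> S]
that three add three add three S three W three => that three add three add three S add three three W three   [S -> S add three]
that three add three add three S add three three W three => that three add three add three S W three add three three W three   [S -> S W three]
that three add three add three S W three add three three W three => that three add three add three that three W three add three three W three   [S -> that three]
that three add three add three that three W three add three three W three => that three add three add three that three that three three add three three W three   [W -> that three]
that three add three add three that three that three three add three three W three => that three add three add three that three that three three add three three S three   [W -> S]
that three add three add three that three that three three add three three S three => that three add three add three that three that three three add three three that three three   [S -> that three]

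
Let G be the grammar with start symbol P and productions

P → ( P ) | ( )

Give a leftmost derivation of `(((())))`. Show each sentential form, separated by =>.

P => (P) => ((P)) => (((P))) => (((())))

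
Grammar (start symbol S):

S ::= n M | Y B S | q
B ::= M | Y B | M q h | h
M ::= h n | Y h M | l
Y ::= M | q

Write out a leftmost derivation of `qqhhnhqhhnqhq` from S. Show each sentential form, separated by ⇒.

S ⇒ YBS   [S ::= Y B S]
YBS ⇒ qBS   [Y ::= q]
qBS ⇒ qMqhS   [B ::= M q h]
qMqhS ⇒ qYhMqhS   [M ::= Y h M]
qYhMqhS ⇒ qMhMqhS   [Y ::= M]
qMhMqhS ⇒ qYhMhMqhS   [M ::= Y h M]
qYhMhMqhS ⇒ qqhMhMqhS   [Y ::= q]
qqhMhMqhS ⇒ qqhhnhMqhS   [M ::= h n]
qqhhnhMqhS ⇒ qqhhnhYhMqhS   [M ::= Y h M]
qqhhnhYhMqhS ⇒ qqhhnhqhMqhS   [Y ::= q]
qqhhnhqhMqhS ⇒ qqhhnhqhhnqhS   [M ::= h n]
qqhhnhqhhnqhS ⇒ qqhhnhqhhnqhq   [S ::= q]

S ⇒ YBS ⇒ qBS ⇒ qMqhS ⇒ qYhMqhS ⇒ qMhMqhS ⇒ qYhMhMqhS ⇒ qqhMhMqhS ⇒ qqhhnhMqhS ⇒ qqhhnhYhMqhS ⇒ qqhhnhqhMqhS ⇒ qqhhnhqhhnqhS ⇒ qqhhnhqhhnqhq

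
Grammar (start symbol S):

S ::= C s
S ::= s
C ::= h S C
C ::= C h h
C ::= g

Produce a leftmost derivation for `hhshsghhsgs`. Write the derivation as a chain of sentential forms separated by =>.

S => Cs   [S ::= C s]
Cs => hSCs   [C ::= h S C]
hSCs => hCsCs   [S ::= C s]
hCsCs => hhSCsCs   [C ::= h S C]
hhSCsCs => hhsCsCs   [S ::= s]
hhsCsCs => hhshSCsCs   [C ::= h S C]
hhshSCsCs => hhshsCsCs   [S ::= s]
hhshsCsCs => hhshsChhsCs   [C ::= C h h]
hhshsChhsCs => hhshsghhsCs   [C ::= g]
hhshsghhsCs => hhshsghhsgs   [C ::= g]

S=>Cs=>hSCs=>hCsCs=>hhSCsCs=>hhsCsCs=>hhshSCsCs=>hhshsCsCs=>hhshsChhsCs=>hhshsghhsCs=>hhshsghhsgs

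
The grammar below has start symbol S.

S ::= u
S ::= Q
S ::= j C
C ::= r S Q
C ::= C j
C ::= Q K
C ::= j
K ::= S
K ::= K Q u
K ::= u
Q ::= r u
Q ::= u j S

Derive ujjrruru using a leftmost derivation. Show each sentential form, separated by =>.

S=>Q=>ujS=>ujjC=>ujjrSQ=>ujjrQQ=>ujjrruQ=>ujjrruru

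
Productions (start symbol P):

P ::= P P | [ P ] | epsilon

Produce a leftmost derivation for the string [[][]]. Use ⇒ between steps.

P ⇒ PP ⇒ [P]P ⇒ [PP]P ⇒ [PPP]P ⇒ [[P]PP]P ⇒ [[]PP]P ⇒ [[]P]P ⇒ [[][P]]P ⇒ [[][]]P ⇒ [[][]]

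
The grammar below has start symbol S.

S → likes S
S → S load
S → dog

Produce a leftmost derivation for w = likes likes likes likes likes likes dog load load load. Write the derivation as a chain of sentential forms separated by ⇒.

S ⇒ likes S   [S → likes S]
likes S ⇒ likes likes S   [S → likes S]
likes likes S ⇒ likes likes likes S   [S → likes S]
likes likes likes S ⇒ likes likes likes likes S   [S → likes S]
likes likes likes likes S ⇒ likes likes likes likes S load   [S → S load]
likes likes likes likes S load ⇒ likes likes likes likes likes S load   [S → likes S]
likes likes likes likes likes S load ⇒ likes likes likes likes likes S load load   [S → S load]
likes likes likes likes likes S load load ⇒ likes likes likes likes likes S load load load   [S → S load]
likes likes likes likes likes S load load load ⇒ likes likes likes likes likes likes S load load load   [S → likes S]
likes likes likes likes likes likes S load load load ⇒ likes likes likes likes likes likes dog load load load   [S → dog]

S ⇒ likes S ⇒ likes likes S ⇒ likes likes likes S ⇒ likes likes likes likes S ⇒ likes likes likes likes S load ⇒ likes likes likes likes likes S load ⇒ likes likes likes likes likes S load load ⇒ likes likes likes likes likes S load load load ⇒ likes likes likes likes likes likes S load load load ⇒ likes likes likes likes likes likes dog load load load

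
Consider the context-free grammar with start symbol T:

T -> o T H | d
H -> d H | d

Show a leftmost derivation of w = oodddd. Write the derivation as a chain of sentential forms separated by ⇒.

T ⇒ oTH ⇒ ooTHH ⇒ oodHH ⇒ ooddH ⇒ oodddH ⇒ oodddd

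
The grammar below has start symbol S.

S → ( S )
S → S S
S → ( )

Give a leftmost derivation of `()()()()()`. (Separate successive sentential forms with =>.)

S=>SS=>SSS=>SSSS=>SSSSS=>()SSSS=>()()SSS=>()()()SS=>()()()()S=>()()()()()

S => SS   [S → S S]
SS => SSS   [S → S S]
SSS => SSSS   [S → S S]
SSSS => SSSSS   [S → S S]
SSSSS => ()SSSS   [S → ( )]
()SSSS => ()()SSS   [S → ( )]
()()SSS => ()()()SS   [S → ( )]
()()()SS => ()()()()S   [S → ( )]
()()()()S => ()()()()()   [S → ( )]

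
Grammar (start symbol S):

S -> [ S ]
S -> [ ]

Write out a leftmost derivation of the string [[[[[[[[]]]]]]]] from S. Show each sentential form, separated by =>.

S => [S]   [S -> [ S ]]
[S] => [[S]]   [S -> [ S ]]
[[S]] => [[[S]]]   [S -> [ S ]]
[[[S]]] => [[[[S]]]]   [S -> [ S ]]
[[[[S]]]] => [[[[[S]]]]]   [S -> [ S ]]
[[[[[S]]]]] => [[[[[[S]]]]]]   [S -> [ S ]]
[[[[[[S]]]]]] => [[[[[[[S]]]]]]]   [S -> [ S ]]
[[[[[[[S]]]]]]] => [[[[[[[[]]]]]]]]   [S -> [ ]]

S => [S] => [[S]] => [[[S]]] => [[[[S]]]] => [[[[[S]]]]] => [[[[[[S]]]]]] => [[[[[[[S]]]]]]] => [[[[[[[[]]]]]]]]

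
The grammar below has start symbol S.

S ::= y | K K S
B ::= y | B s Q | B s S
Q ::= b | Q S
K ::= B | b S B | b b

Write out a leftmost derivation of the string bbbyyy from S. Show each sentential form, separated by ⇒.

S⇒KKS⇒bbKS⇒bbbSBS⇒bbbyBS⇒bbbyyS⇒bbbyyy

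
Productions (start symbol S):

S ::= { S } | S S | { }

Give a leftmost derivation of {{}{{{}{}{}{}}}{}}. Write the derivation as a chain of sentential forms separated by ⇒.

S⇒{S}⇒{SS}⇒{SSS}⇒{{}SS}⇒{{}{S}S}⇒{{}{{S}}S}⇒{{}{{SS}}S}⇒{{}{{SSS}}S}⇒{{}{{SSSS}}S}⇒{{}{{{}SSS}}S}⇒{{}{{{}{}SS}}S}⇒{{}{{{}{}{}S}}S}⇒{{}{{{}{}{}{}}}S}⇒{{}{{{}{}{}{}}}{}}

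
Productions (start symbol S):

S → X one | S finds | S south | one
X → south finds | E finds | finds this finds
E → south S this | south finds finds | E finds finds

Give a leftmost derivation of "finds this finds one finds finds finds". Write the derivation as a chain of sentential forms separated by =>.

S => S finds   [S → S finds]
S finds => S finds finds   [S → S finds]
S finds finds => S finds finds finds   [S → S finds]
S finds finds finds => X one finds finds finds   [S → X one]
X one finds finds finds => finds this finds one finds finds finds   [X → finds this finds]

S => S finds => S finds finds => S finds finds finds => X one finds finds finds => finds this finds one finds finds finds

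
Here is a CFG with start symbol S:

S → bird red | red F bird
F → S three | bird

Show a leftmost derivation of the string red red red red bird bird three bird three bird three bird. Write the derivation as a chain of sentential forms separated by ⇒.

S ⇒ red F bird ⇒ red S three bird ⇒ red red F bird three bird ⇒ red red S three bird three bird ⇒ red red red F bird three bird three bird ⇒ red red red S three bird three bird three bird ⇒ red red red red F bird three bird three bird three bird ⇒ red red red red bird bird three bird three bird three bird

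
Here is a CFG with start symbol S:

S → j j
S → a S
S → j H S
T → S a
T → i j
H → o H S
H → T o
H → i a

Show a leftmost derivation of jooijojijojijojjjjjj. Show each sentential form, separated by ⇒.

S⇒jHS⇒joHSS⇒jooHSSS⇒jooToSSS⇒jooijoSSS⇒jooijojHSSS⇒jooijojToSSS⇒jooijojijoSSS⇒jooijojijojHSSS⇒jooijojijojToSSS⇒jooijojijojijoSSS⇒jooijojijojijojjSS⇒jooijojijojijojjjjS⇒jooijojijojijojjjjjj

S ⇒ jHS   [S → j H S]
jHS ⇒ joHSS   [H → o H S]
joHSS ⇒ jooHSSS   [H → o H S]
jooHSSS ⇒ jooToSSS   [H → T o]
jooToSSS ⇒ jooijoSSS   [T → i j]
jooijoSSS ⇒ jooijojHSSS   [S → j H S]
jooijojHSSS ⇒ jooijojToSSS   [H → T o]
jooijojToSSS ⇒ jooijojijoSSS   [T → i j]
jooijojijoSSS ⇒ jooijojijojHSSS   [S → j H S]
jooijojijojHSSS ⇒ jooijojijojToSSS   [H → T o]
jooijojijojToSSS ⇒ jooijojijojijoSSS   [T → i j]
jooijojijojijoSSS ⇒ jooijojijojijojjSS   [S → j j]
jooijojijojijojjSS ⇒ jooijojijojijojjjjS   [S → j j]
jooijojijojijojjjjS ⇒ jooijojijojijojjjjjj   [S → j j]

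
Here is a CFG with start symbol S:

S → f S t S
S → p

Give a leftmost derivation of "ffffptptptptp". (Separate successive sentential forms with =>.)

S=>fStS=>ffStStS=>fffStStStS=>ffffStStStStS=>ffffptStStStS=>ffffptptStStS=>ffffptptptStS=>ffffptptptptS=>ffffptptptptp

S => fStS   [S → f S t S]
fStS => ffStStS   [S → f S t S]
ffStStS => fffStStStS   [S → f S t S]
fffStStStS => ffffStStStStS   [S → f S t S]
ffffStStStStS => ffffptStStStS   [S → p]
ffffptStStStS => ffffptptStStS   [S → p]
ffffptptStStS => ffffptptptStS   [S → p]
ffffptptptStS => ffffptptptptS   [S → p]
ffffptptptptS => ffffptptptptp   [S → p]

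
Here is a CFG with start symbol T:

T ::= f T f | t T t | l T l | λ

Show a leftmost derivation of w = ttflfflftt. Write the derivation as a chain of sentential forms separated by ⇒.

T ⇒ tTt   [T ::= t T t]
tTt ⇒ ttTtt   [T ::= t T t]
ttTtt ⇒ ttfTftt   [T ::= f T f]
ttfTftt ⇒ ttflTlftt   [T ::= l T l]
ttflTlftt ⇒ ttflfTflftt   [T ::= f T f]
ttflfTflftt ⇒ ttflfflftt   [T ::= λ]

T ⇒ tTt ⇒ ttTtt ⇒ ttfTftt ⇒ ttflTlftt ⇒ ttflfTflftt ⇒ ttflfflftt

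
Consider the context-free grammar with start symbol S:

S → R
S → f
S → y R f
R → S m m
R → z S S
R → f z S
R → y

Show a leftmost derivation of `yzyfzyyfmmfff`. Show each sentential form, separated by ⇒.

S ⇒ yRf   [S → y R f]
yRf ⇒ yzSSf   [R → z S S]
yzSSf ⇒ yzyRfSf   [S → y R f]
yzyRfSf ⇒ yzyfzSfSf   [R → f z S]
yzyfzSfSf ⇒ yzyfzRfSf   [S → R]
yzyfzRfSf ⇒ yzyfzSmmfSf   [R → S m m]
yzyfzSmmfSf ⇒ yzyfzyRfmmfSf   [S → y R f]
yzyfzyRfmmfSf ⇒ yzyfzyyfmmfSf   [R → y]
yzyfzyyfmmfSf ⇒ yzyfzyyfmmfff   [S → f]

S ⇒ yRf ⇒ yzSSf ⇒ yzyRfSf ⇒ yzyfzSfSf ⇒ yzyfzRfSf ⇒ yzyfzSmmfSf ⇒ yzyfzyRfmmfSf ⇒ yzyfzyyfmmfSf ⇒ yzyfzyyfmmfff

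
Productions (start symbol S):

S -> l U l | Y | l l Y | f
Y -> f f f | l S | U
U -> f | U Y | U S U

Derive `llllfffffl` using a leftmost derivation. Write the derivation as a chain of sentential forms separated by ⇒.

S ⇒ llY ⇒ lllS ⇒ llllUl ⇒ llllUSUl ⇒ llllUSUSUl ⇒ llllfSUSUl ⇒ llllffUSUl ⇒ llllfffSUl ⇒ llllffffUl ⇒ llllfffffl

S ⇒ llY   [S -> l l Y]
llY ⇒ lllS   [Y -> l S]
lllS ⇒ llllUl   [S -> l U l]
llllUl ⇒ llllUSUl   [U -> U S U]
llllUSUl ⇒ llllUSUSUl   [U -> U S U]
llllUSUSUl ⇒ llllfSUSUl   [U -> f]
llllfSUSUl ⇒ llllffUSUl   [S -> f]
llllffUSUl ⇒ llllfffSUl   [U -> f]
llllfffSUl ⇒ llllffffUl   [S -> f]
llllffffUl ⇒ llllfffffl   [U -> f]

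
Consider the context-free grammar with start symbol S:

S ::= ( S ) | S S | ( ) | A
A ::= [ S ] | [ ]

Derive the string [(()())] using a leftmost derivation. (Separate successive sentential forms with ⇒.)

S ⇒ A ⇒ [S] ⇒ [(S)] ⇒ [(SS)] ⇒ [(()S)] ⇒ [(()())]

S ⇒ A   [S ::= A]
A ⇒ [S]   [A ::= [ S ]]
[S] ⇒ [(S)]   [S ::= ( S )]
[(S)] ⇒ [(SS)]   [S ::= S S]
[(SS)] ⇒ [(()S)]   [S ::= ( )]
[(()S)] ⇒ [(()())]   [S ::= ( )]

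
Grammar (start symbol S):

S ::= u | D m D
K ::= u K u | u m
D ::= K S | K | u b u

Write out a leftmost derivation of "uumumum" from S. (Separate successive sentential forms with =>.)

S => DmD => KmD => uKumD => uumumD => uumumK => uumumum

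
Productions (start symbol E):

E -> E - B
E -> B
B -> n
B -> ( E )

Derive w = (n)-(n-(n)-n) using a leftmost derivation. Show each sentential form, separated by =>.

E=>E-B=>B-B=>(E)-B=>(B)-B=>(n)-B=>(n)-(E)=>(n)-(E-B)=>(n)-(E-B-B)=>(n)-(B-B-B)=>(n)-(n-B-B)=>(n)-(n-(E)-B)=>(n)-(n-(B)-B)=>(n)-(n-(n)-B)=>(n)-(n-(n)-n)

E => E-B   [E -> E - B]
E-B => B-B   [E -> B]
B-B => (E)-B   [B -> ( E )]
(E)-B => (B)-B   [E -> B]
(B)-B => (n)-B   [B -> n]
(n)-B => (n)-(E)   [B -> ( E )]
(n)-(E) => (n)-(E-B)   [E -> E - B]
(n)-(E-B) => (n)-(E-B-B)   [E -> E - B]
(n)-(E-B-B) => (n)-(B-B-B)   [E -> B]
(n)-(B-B-B) => (n)-(n-B-B)   [B -> n]
(n)-(n-B-B) => (n)-(n-(E)-B)   [B -> ( E )]
(n)-(n-(E)-B) => (n)-(n-(B)-B)   [E -> B]
(n)-(n-(B)-B) => (n)-(n-(n)-B)   [B -> n]
(n)-(n-(n)-B) => (n)-(n-(n)-n)   [B -> n]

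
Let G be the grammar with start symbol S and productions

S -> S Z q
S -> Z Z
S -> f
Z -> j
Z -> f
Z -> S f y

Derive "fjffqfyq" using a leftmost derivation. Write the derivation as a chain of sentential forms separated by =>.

S=>SZq=>ZZZq=>fZZq=>fjZq=>fjSfyq=>fjSZqfyq=>fjfZqfyq=>fjffqfyq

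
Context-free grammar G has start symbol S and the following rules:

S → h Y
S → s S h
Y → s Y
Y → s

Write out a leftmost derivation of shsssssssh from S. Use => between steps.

S => sSh => shYh => shsYh => shssYh => shsssYh => shssssYh => shsssssYh => shssssssYh => shsssssssh

S => sSh   [S → s S h]
sSh => shYh   [S → h Y]
shYh => shsYh   [Y → s Y]
shsYh => shssYh   [Y → s Y]
shssYh => shsssYh   [Y → s Y]
shsssYh => shssssYh   [Y → s Y]
shssssYh => shsssssYh   [Y → s Y]
shsssssYh => shssssssYh   [Y → s Y]
shssssssYh => shsssssssh   [Y → s]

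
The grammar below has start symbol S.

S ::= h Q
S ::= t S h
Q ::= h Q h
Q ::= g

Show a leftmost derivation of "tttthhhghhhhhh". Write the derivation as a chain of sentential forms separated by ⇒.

S ⇒ tSh ⇒ ttShh ⇒ tttShhh ⇒ ttttShhhh ⇒ tttthQhhhh ⇒ tttthhQhhhhh ⇒ tttthhhQhhhhhh ⇒ tttthhhghhhhhh

S ⇒ tSh   [S ::= t S h]
tSh ⇒ ttShh   [S ::= t S h]
ttShh ⇒ tttShhh   [S ::= t S h]
tttShhh ⇒ ttttShhhh   [S ::= t S h]
ttttShhhh ⇒ tttthQhhhh   [S ::= h Q]
tttthQhhhh ⇒ tttthhQhhhhh   [Q ::= h Q h]
tttthhQhhhhh ⇒ tttthhhQhhhhhh   [Q ::= h Q h]
tttthhhQhhhhhh ⇒ tttthhhghhhhhh   [Q ::= g]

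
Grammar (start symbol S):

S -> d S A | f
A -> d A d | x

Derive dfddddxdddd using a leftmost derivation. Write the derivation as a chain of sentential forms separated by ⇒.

S ⇒ dSA ⇒ dfA ⇒ dfdAd ⇒ dfddAdd ⇒ dfdddAddd ⇒ dfddddAdddd ⇒ dfddddxdddd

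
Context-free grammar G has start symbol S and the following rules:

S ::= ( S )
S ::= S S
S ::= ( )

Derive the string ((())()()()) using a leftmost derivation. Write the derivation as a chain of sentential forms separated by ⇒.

S ⇒ (S) ⇒ (SS) ⇒ (SSS) ⇒ (SSSS) ⇒ ((S)SSS) ⇒ ((())SSS) ⇒ ((())()SS) ⇒ ((())()()S) ⇒ ((())()()())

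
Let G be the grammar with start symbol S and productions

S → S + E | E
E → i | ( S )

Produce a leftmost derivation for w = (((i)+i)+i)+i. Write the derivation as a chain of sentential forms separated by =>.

S => S+E => E+E => (S)+E => (S+E)+E => (E+E)+E => ((S)+E)+E => ((S+E)+E)+E => ((E+E)+E)+E => (((S)+E)+E)+E => (((E)+E)+E)+E => (((i)+E)+E)+E => (((i)+i)+E)+E => (((i)+i)+i)+E => (((i)+i)+i)+i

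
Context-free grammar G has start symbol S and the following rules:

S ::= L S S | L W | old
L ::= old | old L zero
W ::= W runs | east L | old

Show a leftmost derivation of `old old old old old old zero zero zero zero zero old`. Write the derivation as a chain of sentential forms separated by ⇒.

S ⇒ L W   [S ::= L W]
L W ⇒ old L zero W   [L ::= old L zero]
old L zero W ⇒ old old L zero zero W   [L ::= old L zero]
old old L zero zero W ⇒ old old old L zero zero zero W   [L ::= old L zero]
old old old L zero zero zero W ⇒ old old old old L zero zero zero zero W   [L ::= old L zero]
old old old old L zero zero zero zero W ⇒ old old old old old L zero zero zero zero zero W   [L ::= old L zero]
old old old old old L zero zero zero zero zero W ⇒ old old old old old old zero zero zero zero zero W   [L ::= old]
old old old old old old zero zero zero zero zero W ⇒ old old old old old old zero zero zero zero zero old   [W ::= old]

S ⇒ L W ⇒ old L zero W ⇒ old old L zero zero W ⇒ old old old L zero zero zero W ⇒ old old old old L zero zero zero zero W ⇒ old old old old old L zero zero zero zero zero W ⇒ old old old old old old zero zero zero zero zero W ⇒ old old old old old old zero zero zero zero zero old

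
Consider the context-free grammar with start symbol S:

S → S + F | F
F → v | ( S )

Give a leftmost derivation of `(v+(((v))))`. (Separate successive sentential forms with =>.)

S=>F=>(S)=>(S+F)=>(F+F)=>(v+F)=>(v+(S))=>(v+(F))=>(v+((S)))=>(v+((F)))=>(v+(((S))))=>(v+(((F))))=>(v+(((v))))

S => F   [S → F]
F => (S)   [F → ( S )]
(S) => (S+F)   [S → S + F]
(S+F) => (F+F)   [S → F]
(F+F) => (v+F)   [F → v]
(v+F) => (v+(S))   [F → ( S )]
(v+(S)) => (v+(F))   [S → F]
(v+(F)) => (v+((S)))   [F → ( S )]
(v+((S))) => (v+((F)))   [S → F]
(v+((F))) => (v+(((S))))   [F → ( S )]
(v+(((S)))) => (v+(((F))))   [S → F]
(v+(((F)))) => (v+(((v))))   [F → v]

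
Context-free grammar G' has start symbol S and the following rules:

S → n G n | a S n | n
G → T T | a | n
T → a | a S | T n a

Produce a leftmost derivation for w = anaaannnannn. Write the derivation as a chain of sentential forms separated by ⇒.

S ⇒ aSn   [S → a S n]
aSn ⇒ anGnn   [S → n G n]
anGnn ⇒ anTTnn   [G → T T]
anTTnn ⇒ anaSTnn   [T → a S]
anaSTnn ⇒ anaaSnTnn   [S → a S n]
anaaSnTnn ⇒ anaaaSnnTnn   [S → a S n]
anaaaSnnTnn ⇒ anaaannnTnn   [S → n]
anaaannnTnn ⇒ anaaannnaSnn   [T → a S]
anaaannnaSnn ⇒ anaaannnannn   [S → n]

S ⇒ aSn ⇒ anGnn ⇒ anTTnn ⇒ anaSTnn ⇒ anaaSnTnn ⇒ anaaaSnnTnn ⇒ anaaannnTnn ⇒ anaaannnaSnn ⇒ anaaannnannn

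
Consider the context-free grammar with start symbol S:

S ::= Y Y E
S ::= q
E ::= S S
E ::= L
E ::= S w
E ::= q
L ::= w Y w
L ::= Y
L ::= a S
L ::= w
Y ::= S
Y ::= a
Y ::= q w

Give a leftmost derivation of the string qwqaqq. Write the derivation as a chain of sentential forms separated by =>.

S => YYE => qwYE => qwSE => qwYYEE => qwSYEE => qwqYEE => qwqaEE => qwqaqE => qwqaqq

S => YYE   [S ::= Y Y E]
YYE => qwYE   [Y ::= q w]
qwYE => qwSE   [Y ::= S]
qwSE => qwYYEE   [S ::= Y Y E]
qwYYEE => qwSYEE   [Y ::= S]
qwSYEE => qwqYEE   [S ::= q]
qwqYEE => qwqaEE   [Y ::= a]
qwqaEE => qwqaqE   [E ::= q]
qwqaqE => qwqaqq   [E ::= q]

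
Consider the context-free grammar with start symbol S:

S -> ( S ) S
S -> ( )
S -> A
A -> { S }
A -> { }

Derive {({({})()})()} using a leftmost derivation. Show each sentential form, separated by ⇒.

S⇒A⇒{S}⇒{(S)S}⇒{(A)S}⇒{({S})S}⇒{({(S)S})S}⇒{({(A)S})S}⇒{({({})S})S}⇒{({({})()})S}⇒{({({})()})()}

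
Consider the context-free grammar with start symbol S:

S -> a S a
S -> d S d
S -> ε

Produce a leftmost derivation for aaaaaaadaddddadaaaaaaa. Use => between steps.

S => aSa   [S -> a S a]
aSa => aaSaa   [S -> a S a]
aaSaa => aaaSaaa   [S -> a S a]
aaaSaaa => aaaaSaaaa   [S -> a S a]
aaaaSaaaa => aaaaaSaaaaa   [S -> a S a]
aaaaaSaaaaa => aaaaaaSaaaaaa   [S -> a S a]
aaaaaaSaaaaaa => aaaaaaaSaaaaaaa   [S -> a S a]
aaaaaaaSaaaaaaa => aaaaaaadSdaaaaaaa   [S -> d S d]
aaaaaaadSdaaaaaaa => aaaaaaadaSadaaaaaaa   [S -> a S a]
aaaaaaadaSadaaaaaaa => aaaaaaadadSdadaaaaaaa   [S -> d S d]
aaaaaaadadSdadaaaaaaa => aaaaaaadaddSddadaaaaaaa   [S -> d S d]
aaaaaaadaddSddadaaaaaaa => aaaaaaadaddddadaaaaaaa   [S -> ε]

S=>aSa=>aaSaa=>aaaSaaa=>aaaaSaaaa=>aaaaaSaaaaa=>aaaaaaSaaaaaa=>aaaaaaaSaaaaaaa=>aaaaaaadSdaaaaaaa=>aaaaaaadaSadaaaaaaa=>aaaaaaadadSdadaaaaaaa=>aaaaaaadaddSddadaaaaaaa=>aaaaaaadaddddadaaaaaaa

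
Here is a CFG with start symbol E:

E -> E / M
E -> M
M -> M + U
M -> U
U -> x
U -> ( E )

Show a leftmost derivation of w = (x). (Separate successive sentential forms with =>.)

E=>M=>U=>(E)=>(M)=>(U)=>(x)

E => M   [E -> M]
M => U   [M -> U]
U => (E)   [U -> ( E )]
(E) => (M)   [E -> M]
(M) => (U)   [M -> U]
(U) => (x)   [U -> x]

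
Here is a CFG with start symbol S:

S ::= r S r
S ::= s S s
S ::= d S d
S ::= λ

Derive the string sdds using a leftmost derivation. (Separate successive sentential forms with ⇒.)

S ⇒ sSs ⇒ sdSds ⇒ sdds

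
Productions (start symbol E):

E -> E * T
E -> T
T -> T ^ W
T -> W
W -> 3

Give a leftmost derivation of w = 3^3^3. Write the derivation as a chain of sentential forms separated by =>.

E => T   [E -> T]
T => T^W   [T -> T ^ W]
T^W => T^W^W   [T -> T ^ W]
T^W^W => W^W^W   [T -> W]
W^W^W => 3^W^W   [W -> 3]
3^W^W => 3^3^W   [W -> 3]
3^3^W => 3^3^3   [W -> 3]

E => T => T^W => T^W^W => W^W^W => 3^W^W => 3^3^W => 3^3^3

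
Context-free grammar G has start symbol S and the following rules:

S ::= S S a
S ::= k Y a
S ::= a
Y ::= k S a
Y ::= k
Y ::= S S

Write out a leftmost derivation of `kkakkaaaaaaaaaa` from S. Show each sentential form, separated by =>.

S => SSa   [S ::= S S a]
SSa => kYaSa   [S ::= k Y a]
kYaSa => kkaSa   [Y ::= k]
kkaSa => kkaSSaa   [S ::= S S a]
kkaSSaa => kkakYaSaa   [S ::= k Y a]
kkakYaSaa => kkakkSaaSaa   [Y ::= k S a]
kkakkSaaSaa => kkakkSSaaaSaa   [S ::= S S a]
kkakkSSaaaSaa => kkakkaSaaaSaa   [S ::= a]
kkakkaSaaaSaa => kkakkaSSaaaaSaa   [S ::= S S a]
kkakkaSSaaaaSaa => kkakkaaSaaaaSaa   [S ::= a]
kkakkaaSaaaaSaa => kkakkaaaaaaaSaa   [S ::= a]
kkakkaaaaaaaSaa => kkakkaaaaaaaaaa   [S ::= a]

S => SSa => kYaSa => kkaSa => kkaSSaa => kkakYaSaa => kkakkSaaSaa => kkakkSSaaaSaa => kkakkaSaaaSaa => kkakkaSSaaaaSaa => kkakkaaSaaaaSaa => kkakkaaaaaaaSaa => kkakkaaaaaaaaaa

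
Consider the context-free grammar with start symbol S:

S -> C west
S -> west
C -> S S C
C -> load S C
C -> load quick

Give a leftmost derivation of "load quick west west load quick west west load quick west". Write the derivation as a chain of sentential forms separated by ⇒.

S ⇒ C west ⇒ S S C west ⇒ C west S C west ⇒ S S C west S C west ⇒ C west S C west S C west ⇒ load quick west S C west S C west ⇒ load quick west west C west S C west ⇒ load quick west west load quick west S C west ⇒ load quick west west load quick west west C west ⇒ load quick west west load quick west west load quick west

S ⇒ C west   [S -> C west]
C west ⇒ S S C west   [C -> S S C]
S S C west ⇒ C west S C west   [S -> C west]
C west S C west ⇒ S S C west S C west   [C -> S S C]
S S C west S C west ⇒ C west S C west S C west   [S -> C west]
C west S C west S C west ⇒ load quick west S C west S C west   [C -> load quick]
load quick west S C west S C west ⇒ load quick west west C west S C west   [S -> west]
load quick west west C west S C west ⇒ load quick west west load quick west S C west   [C -> load quick]
load quick west west load quick west S C west ⇒ load quick west west load quick west west C west   [S -> west]
load quick west west load quick west west C west ⇒ load quick west west load quick west west load quick west   [C -> load quick]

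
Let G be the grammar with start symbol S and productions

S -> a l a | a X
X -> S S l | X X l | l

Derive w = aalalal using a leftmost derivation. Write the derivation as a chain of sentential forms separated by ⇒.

S ⇒ aX   [S -> a X]
aX ⇒ aSSl   [X -> S S l]
aSSl ⇒ aaXSl   [S -> a X]
aaXSl ⇒ aalSl   [X -> l]
aalSl ⇒ aalalal   [S -> a l a]

S ⇒ aX ⇒ aSSl ⇒ aaXSl ⇒ aalSl ⇒ aalalal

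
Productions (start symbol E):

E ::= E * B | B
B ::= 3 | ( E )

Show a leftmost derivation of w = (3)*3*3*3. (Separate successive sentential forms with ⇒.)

E ⇒ E*B ⇒ E*B*B ⇒ E*B*B*B ⇒ B*B*B*B ⇒ (E)*B*B*B ⇒ (B)*B*B*B ⇒ (3)*B*B*B ⇒ (3)*3*B*B ⇒ (3)*3*3*B ⇒ (3)*3*3*3

E ⇒ E*B   [E ::= E * B]
E*B ⇒ E*B*B   [E ::= E * B]
E*B*B ⇒ E*B*B*B   [E ::= E * B]
E*B*B*B ⇒ B*B*B*B   [E ::= B]
B*B*B*B ⇒ (E)*B*B*B   [B ::= ( E )]
(E)*B*B*B ⇒ (B)*B*B*B   [E ::= B]
(B)*B*B*B ⇒ (3)*B*B*B   [B ::= 3]
(3)*B*B*B ⇒ (3)*3*B*B   [B ::= 3]
(3)*3*B*B ⇒ (3)*3*3*B   [B ::= 3]
(3)*3*3*B ⇒ (3)*3*3*3   [B ::= 3]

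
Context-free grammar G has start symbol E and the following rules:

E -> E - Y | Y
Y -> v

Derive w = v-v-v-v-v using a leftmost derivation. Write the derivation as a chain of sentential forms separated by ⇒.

E ⇒ E-Y ⇒ E-Y-Y ⇒ E-Y-Y-Y ⇒ E-Y-Y-Y-Y ⇒ Y-Y-Y-Y-Y ⇒ v-Y-Y-Y-Y ⇒ v-v-Y-Y-Y ⇒ v-v-v-Y-Y ⇒ v-v-v-v-Y ⇒ v-v-v-v-v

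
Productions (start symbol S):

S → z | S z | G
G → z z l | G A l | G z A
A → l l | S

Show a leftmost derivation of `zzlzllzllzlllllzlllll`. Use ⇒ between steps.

S ⇒ G ⇒ GAl ⇒ GzAAl ⇒ GAlzAAl ⇒ GzAAlzAAl ⇒ GzAzAAlzAAl ⇒ GzAzAzAAlzAAl ⇒ zzlzAzAzAAlzAAl ⇒ zzlzllzAzAAlzAAl ⇒ zzlzllzllzAAlzAAl ⇒ zzlzllzllzllAlzAAl ⇒ zzlzllzllzlllllzAAl ⇒ zzlzllzllzlllllzllAl ⇒ zzlzllzllzlllllzlllll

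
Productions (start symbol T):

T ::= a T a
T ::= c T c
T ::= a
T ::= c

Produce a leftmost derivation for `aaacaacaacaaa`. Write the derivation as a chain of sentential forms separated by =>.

T => aTa => aaTaa => aaaTaaa => aaacTcaaa => aaacaTacaaa => aaacaaTaacaaa => aaacaacaacaaa

T => aTa   [T ::= a T a]
aTa => aaTaa   [T ::= a T a]
aaTaa => aaaTaaa   [T ::= a T a]
aaaTaaa => aaacTcaaa   [T ::= c T c]
aaacTcaaa => aaacaTacaaa   [T ::= a T a]
aaacaTacaaa => aaacaaTaacaaa   [T ::= a T a]
aaacaaTaacaaa => aaacaacaacaaa   [T ::= c]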